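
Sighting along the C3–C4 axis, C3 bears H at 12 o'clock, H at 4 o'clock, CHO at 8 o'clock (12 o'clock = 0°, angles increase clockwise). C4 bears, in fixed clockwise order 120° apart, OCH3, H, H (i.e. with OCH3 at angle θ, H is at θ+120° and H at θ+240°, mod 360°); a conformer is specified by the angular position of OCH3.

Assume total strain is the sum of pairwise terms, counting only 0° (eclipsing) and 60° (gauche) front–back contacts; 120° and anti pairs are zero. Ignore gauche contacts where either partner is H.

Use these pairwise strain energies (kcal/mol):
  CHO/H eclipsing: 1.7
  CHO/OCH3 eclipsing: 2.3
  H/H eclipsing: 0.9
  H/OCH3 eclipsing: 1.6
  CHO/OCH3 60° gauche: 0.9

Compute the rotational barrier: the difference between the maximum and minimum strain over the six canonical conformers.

4.2 kcal/mol

OCH3 at 0° (eclipsed): H–OCH3 eclipsed, H–H eclipsed, CHO–H eclipsed; 1.6 + 0.9 + 1.7 = 4.2 kcal/mol.
OCH3 at 60° (staggered): no non-H gauche contacts → 0.0 kcal/mol.
OCH3 at 120° (eclipsed): H–H eclipsed, H–OCH3 eclipsed, CHO–H eclipsed; 0.9 + 1.6 + 1.7 = 4.2 kcal/mol.
OCH3 at 180° (staggered): CHO–OCH3 gauche; 0.9 = 0.9 kcal/mol.
OCH3 at 240° (eclipsed): H–H eclipsed, H–H eclipsed, CHO–OCH3 eclipsed; 0.9 + 0.9 + 2.3 = 4.1 kcal/mol.
OCH3 at 300° (staggered): CHO–OCH3 gauche; 0.9 = 0.9 kcal/mol.
Max at 0° (4.2 kcal/mol), min at 60° (0.0 kcal/mol); barrier = 4.2 kcal/mol.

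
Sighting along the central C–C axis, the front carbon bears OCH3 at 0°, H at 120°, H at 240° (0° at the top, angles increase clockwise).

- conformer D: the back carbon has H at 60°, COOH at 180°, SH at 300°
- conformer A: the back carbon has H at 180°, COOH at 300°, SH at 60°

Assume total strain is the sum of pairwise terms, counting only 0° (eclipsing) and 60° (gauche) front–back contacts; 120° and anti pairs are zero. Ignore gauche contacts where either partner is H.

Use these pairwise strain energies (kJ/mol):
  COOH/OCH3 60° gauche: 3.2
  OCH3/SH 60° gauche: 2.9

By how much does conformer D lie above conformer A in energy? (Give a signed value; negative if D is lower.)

-3.2 kJ/mol

D (staggered): OCH3(0°)/SH(300°) gauche 2.9 → 2.9 kJ/mol.
A (staggered): OCH3(0°)/COOH(300°) gauche 3.2; OCH3(0°)/SH(60°) gauche 2.9 → 6.1 kJ/mol.
E(D) − E(A) = 2.9 − 6.1 = -3.2 kJ/mol.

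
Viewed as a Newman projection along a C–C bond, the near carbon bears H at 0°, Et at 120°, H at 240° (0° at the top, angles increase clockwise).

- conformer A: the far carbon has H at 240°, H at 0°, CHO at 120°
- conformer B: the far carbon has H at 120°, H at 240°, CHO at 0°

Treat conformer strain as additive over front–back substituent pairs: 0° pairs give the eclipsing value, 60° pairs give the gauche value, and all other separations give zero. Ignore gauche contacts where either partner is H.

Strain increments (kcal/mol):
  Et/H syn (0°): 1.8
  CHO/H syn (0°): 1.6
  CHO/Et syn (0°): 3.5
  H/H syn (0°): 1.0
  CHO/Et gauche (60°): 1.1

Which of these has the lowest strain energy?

A (eclipsed): H–H eclipsed, Et–CHO eclipsed, H–H eclipsed; 1.0 + 3.5 + 1.0 = 5.5 kcal/mol.
B (eclipsed): H–CHO eclipsed, Et–H eclipsed, H–H eclipsed; 1.6 + 1.8 + 1.0 = 4.4 kcal/mol.
B has the lowest total (4.4 kcal/mol).

B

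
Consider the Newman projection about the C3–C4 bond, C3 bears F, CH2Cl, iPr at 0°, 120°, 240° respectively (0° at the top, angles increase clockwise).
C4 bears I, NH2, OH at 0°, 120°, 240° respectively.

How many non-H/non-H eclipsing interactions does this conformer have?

Non-H eclipsing pairs: F(0°)/I(0°); CH2Cl(120°)/NH2(120°); iPr(240°)/OH(240°) — 3 interactions.

3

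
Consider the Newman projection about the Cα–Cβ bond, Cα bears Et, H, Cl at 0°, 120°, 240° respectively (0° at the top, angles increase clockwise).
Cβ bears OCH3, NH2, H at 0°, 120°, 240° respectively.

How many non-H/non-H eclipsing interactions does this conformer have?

Non-H eclipsing pairs: Et(0°)/OCH3(0°) — 1 interaction.

1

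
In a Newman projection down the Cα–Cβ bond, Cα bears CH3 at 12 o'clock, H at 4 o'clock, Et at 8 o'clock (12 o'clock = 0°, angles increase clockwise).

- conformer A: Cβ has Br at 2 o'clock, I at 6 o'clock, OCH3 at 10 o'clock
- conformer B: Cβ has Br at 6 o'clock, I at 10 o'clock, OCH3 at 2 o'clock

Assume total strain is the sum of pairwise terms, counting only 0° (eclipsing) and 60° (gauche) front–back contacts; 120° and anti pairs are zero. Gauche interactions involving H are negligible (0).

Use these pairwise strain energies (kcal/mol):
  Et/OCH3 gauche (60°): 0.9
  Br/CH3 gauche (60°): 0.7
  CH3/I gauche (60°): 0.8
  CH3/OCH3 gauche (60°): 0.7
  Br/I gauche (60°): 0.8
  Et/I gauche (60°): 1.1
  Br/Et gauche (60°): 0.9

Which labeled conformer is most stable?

A (staggered): CH3–Br gauche, CH3–OCH3 gauche, Et–I gauche, Et–OCH3 gauche; 0.7 + 0.7 + 1.1 + 0.9 = 3.4 kcal/mol.
B (staggered): CH3–I gauche, CH3–OCH3 gauche, Et–Br gauche, Et–I gauche; 0.8 + 0.7 + 0.9 + 1.1 = 3.5 kcal/mol.
A has the lowest total (3.4 kcal/mol).

A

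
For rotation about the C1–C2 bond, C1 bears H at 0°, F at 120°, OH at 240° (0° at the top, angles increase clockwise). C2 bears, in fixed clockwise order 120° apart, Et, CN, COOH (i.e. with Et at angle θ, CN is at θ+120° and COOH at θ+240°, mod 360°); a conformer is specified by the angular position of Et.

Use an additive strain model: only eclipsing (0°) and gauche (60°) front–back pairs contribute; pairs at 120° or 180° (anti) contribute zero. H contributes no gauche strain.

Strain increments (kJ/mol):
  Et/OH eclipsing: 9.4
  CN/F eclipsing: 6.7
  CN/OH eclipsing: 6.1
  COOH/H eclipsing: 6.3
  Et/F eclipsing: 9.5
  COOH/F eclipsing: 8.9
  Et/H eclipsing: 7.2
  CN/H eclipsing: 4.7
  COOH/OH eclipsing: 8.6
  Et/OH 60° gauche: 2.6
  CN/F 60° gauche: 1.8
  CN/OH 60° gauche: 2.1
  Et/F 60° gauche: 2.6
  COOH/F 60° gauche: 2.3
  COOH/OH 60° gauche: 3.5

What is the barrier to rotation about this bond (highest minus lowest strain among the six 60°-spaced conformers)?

Et at 0° (eclipsed): H–Et eclipsed, F–CN eclipsed, OH–COOH eclipsed; 7.2 + 6.7 + 8.6 = 22.5 kJ/mol.
Et at 60° (staggered): F–Et gauche, F–CN gauche, OH–CN gauche, OH–COOH gauche; 2.6 + 1.8 + 2.1 + 3.5 = 10.0 kJ/mol.
Et at 120° (eclipsed): H–COOH eclipsed, F–Et eclipsed, OH–CN eclipsed; 6.3 + 9.5 + 6.1 = 21.9 kJ/mol.
Et at 180° (staggered): F–Et gauche, F–COOH gauche, OH–Et gauche, OH–CN gauche; 2.6 + 2.3 + 2.6 + 2.1 = 9.6 kJ/mol.
Et at 240° (eclipsed): H–CN eclipsed, F–COOH eclipsed, OH–Et eclipsed; 4.7 + 8.9 + 9.4 = 23.0 kJ/mol.
Et at 300° (staggered): F–CN gauche, F–COOH gauche, OH–Et gauche, OH–COOH gauche; 1.8 + 2.3 + 2.6 + 3.5 = 10.2 kJ/mol.
Max at 240° (23.0 kJ/mol), min at 180° (9.6 kJ/mol); barrier = 13.4 kJ/mol.

13.4 kJ/mol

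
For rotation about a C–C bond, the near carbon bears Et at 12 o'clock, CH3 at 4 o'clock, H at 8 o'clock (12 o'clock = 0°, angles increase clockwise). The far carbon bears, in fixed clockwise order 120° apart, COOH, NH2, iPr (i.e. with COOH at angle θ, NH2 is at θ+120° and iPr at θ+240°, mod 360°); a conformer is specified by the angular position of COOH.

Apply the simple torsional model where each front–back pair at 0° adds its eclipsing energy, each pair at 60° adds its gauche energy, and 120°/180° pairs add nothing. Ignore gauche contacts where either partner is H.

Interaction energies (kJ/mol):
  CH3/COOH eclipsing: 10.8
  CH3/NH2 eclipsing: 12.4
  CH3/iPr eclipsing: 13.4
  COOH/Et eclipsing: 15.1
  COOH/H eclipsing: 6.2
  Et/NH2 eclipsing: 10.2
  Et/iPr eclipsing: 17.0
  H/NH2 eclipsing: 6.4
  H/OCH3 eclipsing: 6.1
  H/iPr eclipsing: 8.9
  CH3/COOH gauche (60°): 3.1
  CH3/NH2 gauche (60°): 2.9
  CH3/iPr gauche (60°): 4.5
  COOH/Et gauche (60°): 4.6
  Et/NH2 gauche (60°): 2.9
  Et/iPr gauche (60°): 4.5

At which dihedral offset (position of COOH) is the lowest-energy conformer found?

COOH at 0° (eclipsed): Et(0°)/COOH(0°) eclipsed 15.1; CH3(120°)/NH2(120°) eclipsed 12.4; H(240°)/iPr(240°) eclipsed 8.9 → 36.4 kJ/mol.
COOH at 60° (staggered): Et(0°)/COOH(60°) gauche 4.6; Et(0°)/iPr(300°) gauche 4.5; CH3(120°)/COOH(60°) gauche 3.1; CH3(120°)/NH2(180°) gauche 2.9 → 15.1 kJ/mol.
COOH at 120° (eclipsed): Et(0°)/iPr(0°) eclipsed 17.0; CH3(120°)/COOH(120°) eclipsed 10.8; H(240°)/NH2(240°) eclipsed 6.4 → 34.2 kJ/mol.
COOH at 180° (staggered): Et(0°)/NH2(300°) gauche 2.9; Et(0°)/iPr(60°) gauche 4.5; CH3(120°)/COOH(180°) gauche 3.1; CH3(120°)/iPr(60°) gauche 4.5 → 15.0 kJ/mol.
COOH at 240° (eclipsed): Et(0°)/NH2(0°) eclipsed 10.2; CH3(120°)/iPr(120°) eclipsed 13.4; H(240°)/COOH(240°) eclipsed 6.2 → 29.8 kJ/mol.
COOH at 300° (staggered): Et(0°)/COOH(300°) gauche 4.6; Et(0°)/NH2(60°) gauche 2.9; CH3(120°)/NH2(60°) gauche 2.9; CH3(120°)/iPr(180°) gauche 4.5 → 14.9 kJ/mol.
The minimum (14.9 kJ/mol) occurs with COOH at 300°.

300°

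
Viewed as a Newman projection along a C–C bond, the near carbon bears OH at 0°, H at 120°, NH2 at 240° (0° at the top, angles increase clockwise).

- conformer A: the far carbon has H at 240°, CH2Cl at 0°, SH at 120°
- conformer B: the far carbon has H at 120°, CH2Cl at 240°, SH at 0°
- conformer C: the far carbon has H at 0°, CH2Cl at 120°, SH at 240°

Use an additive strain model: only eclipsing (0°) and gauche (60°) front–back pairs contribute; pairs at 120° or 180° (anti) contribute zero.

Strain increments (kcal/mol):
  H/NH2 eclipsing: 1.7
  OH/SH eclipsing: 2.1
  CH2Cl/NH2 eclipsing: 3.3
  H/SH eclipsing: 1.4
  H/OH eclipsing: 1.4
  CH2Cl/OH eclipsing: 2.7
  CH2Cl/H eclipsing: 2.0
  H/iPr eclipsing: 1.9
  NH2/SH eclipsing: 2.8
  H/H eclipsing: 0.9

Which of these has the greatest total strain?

B

A is eclipsed. OH at 0° is eclipsed with CH2Cl at 0° (2.7); H at 120° is eclipsed with SH at 120° (1.4); NH2 at 240° is eclipsed with H at 240° (1.7). Total 5.8 kcal/mol.
B is eclipsed. OH at 0° is eclipsed with SH at 0° (2.1); H at 120° is eclipsed with H at 120° (0.9); NH2 at 240° is eclipsed with CH2Cl at 240° (3.3). Total 6.3 kcal/mol.
C is eclipsed. OH at 0° is eclipsed with H at 0° (1.4); H at 120° is eclipsed with CH2Cl at 120° (2.0); NH2 at 240° is eclipsed with SH at 240° (2.8). Total 6.2 kcal/mol.
B has the highest total (6.3 kcal/mol).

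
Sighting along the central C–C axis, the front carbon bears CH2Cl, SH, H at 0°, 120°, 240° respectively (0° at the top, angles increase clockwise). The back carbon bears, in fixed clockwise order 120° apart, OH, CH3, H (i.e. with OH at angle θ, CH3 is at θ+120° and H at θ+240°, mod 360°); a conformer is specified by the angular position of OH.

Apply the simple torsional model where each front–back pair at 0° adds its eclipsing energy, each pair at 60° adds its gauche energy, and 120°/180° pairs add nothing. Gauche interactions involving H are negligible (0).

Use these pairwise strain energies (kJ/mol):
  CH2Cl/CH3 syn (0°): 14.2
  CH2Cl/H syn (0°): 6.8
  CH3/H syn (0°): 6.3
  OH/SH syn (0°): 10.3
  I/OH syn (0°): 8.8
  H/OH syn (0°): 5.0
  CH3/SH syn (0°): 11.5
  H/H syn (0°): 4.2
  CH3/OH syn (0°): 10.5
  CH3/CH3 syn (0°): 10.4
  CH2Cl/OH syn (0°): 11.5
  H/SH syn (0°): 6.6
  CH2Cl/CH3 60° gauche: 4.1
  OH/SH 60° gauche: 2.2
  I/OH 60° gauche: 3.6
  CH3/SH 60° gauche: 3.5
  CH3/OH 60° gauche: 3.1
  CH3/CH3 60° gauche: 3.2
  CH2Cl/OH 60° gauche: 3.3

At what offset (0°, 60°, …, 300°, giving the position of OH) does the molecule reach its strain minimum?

180°

OH at 0° (eclipsed): CH2Cl–OH eclipsed, SH–CH3 eclipsed, H–H eclipsed; 11.5 + 11.5 + 4.2 = 27.2 kJ/mol.
OH at 60° (staggered): CH2Cl–OH gauche, SH–OH gauche, SH–CH3 gauche; 3.3 + 2.2 + 3.5 = 9.0 kJ/mol.
OH at 120° (eclipsed): CH2Cl–H eclipsed, SH–OH eclipsed, H–CH3 eclipsed; 6.8 + 10.3 + 6.3 = 23.4 kJ/mol.
OH at 180° (staggered): CH2Cl–CH3 gauche, SH–OH gauche; 4.1 + 2.2 = 6.3 kJ/mol.
OH at 240° (eclipsed): CH2Cl–CH3 eclipsed, SH–H eclipsed, H–OH eclipsed; 14.2 + 6.6 + 5.0 = 25.8 kJ/mol.
OH at 300° (staggered): CH2Cl–OH gauche, CH2Cl–CH3 gauche, SH–CH3 gauche; 3.3 + 4.1 + 3.5 = 10.9 kJ/mol.
The minimum (6.3 kJ/mol) occurs with OH at 180°.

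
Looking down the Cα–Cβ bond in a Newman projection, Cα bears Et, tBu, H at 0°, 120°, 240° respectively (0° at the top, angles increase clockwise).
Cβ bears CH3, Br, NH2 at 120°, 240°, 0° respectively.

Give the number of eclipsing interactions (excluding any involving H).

2

Non-H eclipsing pairs: Et(0°)/NH2(0°); tBu(120°)/CH3(120°) — 2 interactions.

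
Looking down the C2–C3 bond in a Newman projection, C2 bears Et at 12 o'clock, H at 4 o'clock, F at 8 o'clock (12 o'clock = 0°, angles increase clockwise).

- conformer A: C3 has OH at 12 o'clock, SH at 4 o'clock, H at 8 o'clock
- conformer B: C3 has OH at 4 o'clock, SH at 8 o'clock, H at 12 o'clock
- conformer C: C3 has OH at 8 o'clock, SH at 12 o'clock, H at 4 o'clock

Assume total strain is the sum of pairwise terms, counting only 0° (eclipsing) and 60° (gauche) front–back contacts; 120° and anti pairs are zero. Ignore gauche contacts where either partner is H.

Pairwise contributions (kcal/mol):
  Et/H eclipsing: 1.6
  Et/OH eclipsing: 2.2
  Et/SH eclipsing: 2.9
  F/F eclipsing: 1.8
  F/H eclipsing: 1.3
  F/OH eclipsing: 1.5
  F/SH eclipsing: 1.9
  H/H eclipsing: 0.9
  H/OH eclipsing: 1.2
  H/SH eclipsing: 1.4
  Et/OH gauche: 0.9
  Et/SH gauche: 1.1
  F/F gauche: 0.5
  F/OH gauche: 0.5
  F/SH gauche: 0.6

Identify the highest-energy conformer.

C

A (eclipsed): Et(0°)/OH(0°) eclipsed 2.2; H(120°)/SH(120°) eclipsed 1.4; F(240°)/H(240°) eclipsed 1.3 → 4.9 kcal/mol.
B (eclipsed): Et(0°)/H(0°) eclipsed 1.6; H(120°)/OH(120°) eclipsed 1.2; F(240°)/SH(240°) eclipsed 1.9 → 4.7 kcal/mol.
C (eclipsed): Et(0°)/SH(0°) eclipsed 2.9; H(120°)/H(120°) eclipsed 0.9; F(240°)/OH(240°) eclipsed 1.5 → 5.3 kcal/mol.
C has the highest total (5.3 kcal/mol).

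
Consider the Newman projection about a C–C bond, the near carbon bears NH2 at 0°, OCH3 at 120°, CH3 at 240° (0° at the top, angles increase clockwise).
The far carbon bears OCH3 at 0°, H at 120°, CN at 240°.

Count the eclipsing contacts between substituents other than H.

2

Non-H eclipsing pairs: NH2(0°)/OCH3(0°); CH3(240°)/CN(240°) — 2 interactions.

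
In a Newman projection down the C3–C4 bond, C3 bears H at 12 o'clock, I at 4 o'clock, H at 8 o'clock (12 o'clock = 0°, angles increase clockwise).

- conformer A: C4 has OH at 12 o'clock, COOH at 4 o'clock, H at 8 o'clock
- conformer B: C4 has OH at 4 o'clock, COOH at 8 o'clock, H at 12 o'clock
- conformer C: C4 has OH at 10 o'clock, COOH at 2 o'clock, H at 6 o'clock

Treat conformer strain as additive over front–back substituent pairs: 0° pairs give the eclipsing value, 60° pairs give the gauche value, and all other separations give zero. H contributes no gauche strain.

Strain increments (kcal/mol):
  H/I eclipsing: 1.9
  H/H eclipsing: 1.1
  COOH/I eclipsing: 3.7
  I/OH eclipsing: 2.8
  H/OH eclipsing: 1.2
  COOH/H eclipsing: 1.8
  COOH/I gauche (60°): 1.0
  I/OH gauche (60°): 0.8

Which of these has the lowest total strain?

A (eclipsed): H(0°)/OH(0°) eclipsed 1.2; I(120°)/COOH(120°) eclipsed 3.7; H(240°)/H(240°) eclipsed 1.1 → 6.0 kcal/mol.
B (eclipsed): H(0°)/H(0°) eclipsed 1.1; I(120°)/OH(120°) eclipsed 2.8; H(240°)/COOH(240°) eclipsed 1.8 → 5.7 kcal/mol.
C (staggered): I(120°)/COOH(60°) gauche 1.0 → 1.0 kcal/mol.
C has the lowest total (1.0 kcal/mol).

C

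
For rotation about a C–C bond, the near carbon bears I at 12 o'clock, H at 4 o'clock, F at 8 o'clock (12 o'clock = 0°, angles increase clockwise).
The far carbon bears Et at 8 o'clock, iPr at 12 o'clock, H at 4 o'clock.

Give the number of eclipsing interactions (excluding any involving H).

2

Non-H eclipsing pairs: I(0°)/iPr(0°); F(240°)/Et(240°) — 2 interactions.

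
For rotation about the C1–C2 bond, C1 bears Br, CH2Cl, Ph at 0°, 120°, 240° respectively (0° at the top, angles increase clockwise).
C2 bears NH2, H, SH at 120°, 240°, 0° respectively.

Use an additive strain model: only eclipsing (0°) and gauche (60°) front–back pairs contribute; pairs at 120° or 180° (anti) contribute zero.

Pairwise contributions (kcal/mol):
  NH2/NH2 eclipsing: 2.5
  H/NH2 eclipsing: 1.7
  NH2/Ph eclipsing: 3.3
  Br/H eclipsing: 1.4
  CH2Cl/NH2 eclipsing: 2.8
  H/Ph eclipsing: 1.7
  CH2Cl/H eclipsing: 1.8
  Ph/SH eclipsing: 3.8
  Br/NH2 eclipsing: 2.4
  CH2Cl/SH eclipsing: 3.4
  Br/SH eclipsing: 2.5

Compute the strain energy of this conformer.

7.0 kcal/mol

This conformer (eclipsed): Br(0°)/SH(0°) eclipsed 2.5; CH2Cl(120°)/NH2(120°) eclipsed 2.8; Ph(240°)/H(240°) eclipsed 1.7 → 7.0 kcal/mol.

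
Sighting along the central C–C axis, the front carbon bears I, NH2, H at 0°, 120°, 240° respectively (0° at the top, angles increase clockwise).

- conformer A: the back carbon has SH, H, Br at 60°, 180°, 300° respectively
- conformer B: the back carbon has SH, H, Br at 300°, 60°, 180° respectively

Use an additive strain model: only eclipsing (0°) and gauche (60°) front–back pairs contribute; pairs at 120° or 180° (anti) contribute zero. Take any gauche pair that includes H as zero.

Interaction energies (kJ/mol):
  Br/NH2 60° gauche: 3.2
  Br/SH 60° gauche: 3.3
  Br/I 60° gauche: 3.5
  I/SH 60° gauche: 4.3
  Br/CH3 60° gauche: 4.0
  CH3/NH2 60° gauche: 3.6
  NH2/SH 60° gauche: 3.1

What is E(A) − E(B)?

A (staggered): I–SH gauche, I–Br gauche, NH2–SH gauche; 4.3 + 3.5 + 3.1 = 10.9 kJ/mol.
B (staggered): I–SH gauche, NH2–Br gauche; 4.3 + 3.2 = 7.5 kJ/mol.
E(A) − E(B) = 10.9 − 7.5 = +3.4 kJ/mol.

+3.4 kJ/mol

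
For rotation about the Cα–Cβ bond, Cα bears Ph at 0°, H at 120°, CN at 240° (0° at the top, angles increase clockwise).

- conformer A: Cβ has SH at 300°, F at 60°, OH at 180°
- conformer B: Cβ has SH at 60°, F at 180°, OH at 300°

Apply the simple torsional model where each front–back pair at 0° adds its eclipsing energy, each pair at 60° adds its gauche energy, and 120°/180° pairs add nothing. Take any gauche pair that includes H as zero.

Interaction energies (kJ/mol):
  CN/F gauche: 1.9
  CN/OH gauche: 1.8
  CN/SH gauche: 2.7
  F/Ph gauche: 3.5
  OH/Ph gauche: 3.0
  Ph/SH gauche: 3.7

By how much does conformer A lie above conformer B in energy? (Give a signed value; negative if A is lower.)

A is staggered. Ph at 0° is gauche with SH at 300° (3.7); Ph at 0° is gauche with F at 60° (3.5); CN at 240° is gauche with SH at 300° (2.7); CN at 240° is gauche with OH at 180° (1.8). Total 11.7 kJ/mol.
B is staggered. Ph at 0° is gauche with SH at 60° (3.7); Ph at 0° is gauche with OH at 300° (3.0); CN at 240° is gauche with F at 180° (1.9); CN at 240° is gauche with OH at 300° (1.8). Total 10.4 kJ/mol.
E(A) − E(B) = 11.7 − 10.4 = +1.3 kJ/mol.

+1.3 kJ/mol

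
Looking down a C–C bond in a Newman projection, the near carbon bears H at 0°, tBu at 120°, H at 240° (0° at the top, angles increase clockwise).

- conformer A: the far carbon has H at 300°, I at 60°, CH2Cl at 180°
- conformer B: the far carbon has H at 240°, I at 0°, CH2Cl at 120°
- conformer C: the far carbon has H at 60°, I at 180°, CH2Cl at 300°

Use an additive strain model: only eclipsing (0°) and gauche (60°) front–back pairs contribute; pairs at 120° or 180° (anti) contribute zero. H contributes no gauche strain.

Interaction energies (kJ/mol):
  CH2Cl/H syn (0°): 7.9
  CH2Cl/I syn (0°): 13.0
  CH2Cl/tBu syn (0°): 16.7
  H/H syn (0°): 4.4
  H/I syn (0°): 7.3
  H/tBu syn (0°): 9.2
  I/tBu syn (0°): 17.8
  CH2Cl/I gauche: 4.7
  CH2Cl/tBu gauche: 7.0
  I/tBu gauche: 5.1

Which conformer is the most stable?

A (staggered): tBu–I gauche, tBu–CH2Cl gauche; 5.1 + 7.0 = 12.1 kJ/mol.
B (eclipsed): H–I eclipsed, tBu–CH2Cl eclipsed, H–H eclipsed; 7.3 + 16.7 + 4.4 = 28.4 kJ/mol.
C (staggered): tBu–I gauche; 5.1 = 5.1 kJ/mol.
C has the lowest total (5.1 kJ/mol).

C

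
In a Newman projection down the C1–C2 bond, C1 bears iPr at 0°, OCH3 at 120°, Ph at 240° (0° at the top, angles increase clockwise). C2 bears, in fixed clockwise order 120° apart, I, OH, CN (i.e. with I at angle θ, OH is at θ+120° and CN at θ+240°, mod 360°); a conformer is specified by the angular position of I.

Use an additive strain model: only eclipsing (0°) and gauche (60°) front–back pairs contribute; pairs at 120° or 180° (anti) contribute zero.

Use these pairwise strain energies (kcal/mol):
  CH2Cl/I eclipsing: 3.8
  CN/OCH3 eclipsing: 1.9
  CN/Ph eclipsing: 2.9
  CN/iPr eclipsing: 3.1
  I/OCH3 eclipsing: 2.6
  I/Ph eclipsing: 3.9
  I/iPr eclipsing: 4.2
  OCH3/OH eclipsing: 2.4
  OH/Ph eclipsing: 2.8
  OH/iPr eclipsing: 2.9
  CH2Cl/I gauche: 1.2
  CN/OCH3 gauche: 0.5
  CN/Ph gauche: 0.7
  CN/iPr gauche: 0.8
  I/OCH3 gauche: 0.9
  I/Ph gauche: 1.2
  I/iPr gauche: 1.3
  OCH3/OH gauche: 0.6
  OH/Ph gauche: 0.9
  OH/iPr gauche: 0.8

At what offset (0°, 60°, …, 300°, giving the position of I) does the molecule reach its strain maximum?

0°

I at 0° (eclipsed): iPr–I eclipsed, OCH3–OH eclipsed, Ph–CN eclipsed; 4.2 + 2.4 + 2.9 = 9.5 kcal/mol.
I at 60° (staggered): iPr–I gauche, iPr–CN gauche, OCH3–I gauche, OCH3–OH gauche, Ph–OH gauche, Ph–CN gauche; 1.3 + 0.8 + 0.9 + 0.6 + 0.9 + 0.7 = 5.2 kcal/mol.
I at 120° (eclipsed): iPr–CN eclipsed, OCH3–I eclipsed, Ph–OH eclipsed; 3.1 + 2.6 + 2.8 = 8.5 kcal/mol.
I at 180° (staggered): iPr–OH gauche, iPr–CN gauche, OCH3–I gauche, OCH3–CN gauche, Ph–I gauche, Ph–OH gauche; 0.8 + 0.8 + 0.9 + 0.5 + 1.2 + 0.9 = 5.1 kcal/mol.
I at 240° (eclipsed): iPr–OH eclipsed, OCH3–CN eclipsed, Ph–I eclipsed; 2.9 + 1.9 + 3.9 = 8.7 kcal/mol.
I at 300° (staggered): iPr–I gauche, iPr–OH gauche, OCH3–OH gauche, OCH3–CN gauche, Ph–I gauche, Ph–CN gauche; 1.3 + 0.8 + 0.6 + 0.5 + 1.2 + 0.7 = 5.1 kcal/mol.
The maximum (9.5 kcal/mol) occurs with I at 0°.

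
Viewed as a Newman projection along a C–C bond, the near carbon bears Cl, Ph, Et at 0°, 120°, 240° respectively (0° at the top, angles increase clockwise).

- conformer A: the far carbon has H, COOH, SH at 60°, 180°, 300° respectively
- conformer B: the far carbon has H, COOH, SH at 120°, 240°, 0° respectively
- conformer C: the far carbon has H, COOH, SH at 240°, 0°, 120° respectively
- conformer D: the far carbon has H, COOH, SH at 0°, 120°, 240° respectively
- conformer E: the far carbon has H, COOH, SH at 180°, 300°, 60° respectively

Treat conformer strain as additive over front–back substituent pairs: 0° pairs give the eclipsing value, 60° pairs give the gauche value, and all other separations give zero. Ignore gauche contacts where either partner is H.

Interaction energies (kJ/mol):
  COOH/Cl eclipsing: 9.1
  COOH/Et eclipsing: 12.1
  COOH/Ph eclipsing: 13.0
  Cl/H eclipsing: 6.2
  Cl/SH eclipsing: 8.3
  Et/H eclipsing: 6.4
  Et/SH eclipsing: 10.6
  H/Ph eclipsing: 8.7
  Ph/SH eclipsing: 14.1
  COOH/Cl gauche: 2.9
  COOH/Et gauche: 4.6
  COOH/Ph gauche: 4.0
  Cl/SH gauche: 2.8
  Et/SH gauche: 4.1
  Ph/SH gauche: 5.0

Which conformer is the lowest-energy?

A (staggered): Cl–SH gauche, Ph–COOH gauche, Et–COOH gauche, Et–SH gauche; 2.8 + 4.0 + 4.6 + 4.1 = 15.5 kJ/mol.
B (eclipsed): Cl–SH eclipsed, Ph–H eclipsed, Et–COOH eclipsed; 8.3 + 8.7 + 12.1 = 29.1 kJ/mol.
C (eclipsed): Cl–COOH eclipsed, Ph–SH eclipsed, Et–H eclipsed; 9.1 + 14.1 + 6.4 = 29.6 kJ/mol.
D (eclipsed): Cl–H eclipsed, Ph–COOH eclipsed, Et–SH eclipsed; 6.2 + 13.0 + 10.6 = 29.8 kJ/mol.
E (staggered): Cl–COOH gauche, Cl–SH gauche, Ph–SH gauche, Et–COOH gauche; 2.9 + 2.8 + 5.0 + 4.6 = 15.3 kJ/mol.
E has the lowest total (15.3 kJ/mol).

E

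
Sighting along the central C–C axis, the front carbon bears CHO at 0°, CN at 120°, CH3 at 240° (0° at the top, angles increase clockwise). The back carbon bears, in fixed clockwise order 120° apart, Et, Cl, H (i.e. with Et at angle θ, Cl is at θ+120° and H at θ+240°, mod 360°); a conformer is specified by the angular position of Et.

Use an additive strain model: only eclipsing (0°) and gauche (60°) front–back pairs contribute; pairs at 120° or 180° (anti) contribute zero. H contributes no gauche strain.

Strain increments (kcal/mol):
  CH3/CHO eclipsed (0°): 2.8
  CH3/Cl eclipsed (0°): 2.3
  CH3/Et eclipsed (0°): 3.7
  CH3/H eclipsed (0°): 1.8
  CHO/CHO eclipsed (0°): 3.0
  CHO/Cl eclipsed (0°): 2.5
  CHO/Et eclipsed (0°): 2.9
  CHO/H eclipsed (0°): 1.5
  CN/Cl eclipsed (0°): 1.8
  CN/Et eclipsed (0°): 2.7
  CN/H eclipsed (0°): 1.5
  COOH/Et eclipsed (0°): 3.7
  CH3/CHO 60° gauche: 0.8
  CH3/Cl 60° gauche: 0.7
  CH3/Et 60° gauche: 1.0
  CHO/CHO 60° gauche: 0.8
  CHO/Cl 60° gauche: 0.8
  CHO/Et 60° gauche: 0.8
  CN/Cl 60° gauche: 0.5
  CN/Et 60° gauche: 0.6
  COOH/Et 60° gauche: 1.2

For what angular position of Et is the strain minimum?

60°

Et at 0° (eclipsed): CHO–Et eclipsed, CN–Cl eclipsed, CH3–H eclipsed; 2.9 + 1.8 + 1.8 = 6.5 kcal/mol.
Et at 60° (staggered): CHO–Et gauche, CN–Et gauche, CN–Cl gauche, CH3–Cl gauche; 0.8 + 0.6 + 0.5 + 0.7 = 2.6 kcal/mol.
Et at 120° (eclipsed): CHO–H eclipsed, CN–Et eclipsed, CH3–Cl eclipsed; 1.5 + 2.7 + 2.3 = 6.5 kcal/mol.
Et at 180° (staggered): CHO–Cl gauche, CN–Et gauche, CH3–Et gauche, CH3–Cl gauche; 0.8 + 0.6 + 1.0 + 0.7 = 3.1 kcal/mol.
Et at 240° (eclipsed): CHO–Cl eclipsed, CN–H eclipsed, CH3–Et eclipsed; 2.5 + 1.5 + 3.7 = 7.7 kcal/mol.
Et at 300° (staggered): CHO–Et gauche, CHO–Cl gauche, CN–Cl gauche, CH3–Et gauche; 0.8 + 0.8 + 0.5 + 1.0 = 3.1 kcal/mol.
The minimum (2.6 kcal/mol) occurs with Et at 60°.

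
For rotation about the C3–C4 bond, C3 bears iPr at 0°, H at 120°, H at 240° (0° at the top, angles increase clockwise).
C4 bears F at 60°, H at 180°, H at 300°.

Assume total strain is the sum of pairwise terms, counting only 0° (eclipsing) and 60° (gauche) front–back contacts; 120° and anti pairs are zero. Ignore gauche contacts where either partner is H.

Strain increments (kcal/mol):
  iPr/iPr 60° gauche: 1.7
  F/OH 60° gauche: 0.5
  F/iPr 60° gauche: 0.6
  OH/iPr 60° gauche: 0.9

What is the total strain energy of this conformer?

0.6 kcal/mol

This conformer is staggered. iPr at 0° is gauche with F at 60° (0.6). Total 0.6 kcal/mol.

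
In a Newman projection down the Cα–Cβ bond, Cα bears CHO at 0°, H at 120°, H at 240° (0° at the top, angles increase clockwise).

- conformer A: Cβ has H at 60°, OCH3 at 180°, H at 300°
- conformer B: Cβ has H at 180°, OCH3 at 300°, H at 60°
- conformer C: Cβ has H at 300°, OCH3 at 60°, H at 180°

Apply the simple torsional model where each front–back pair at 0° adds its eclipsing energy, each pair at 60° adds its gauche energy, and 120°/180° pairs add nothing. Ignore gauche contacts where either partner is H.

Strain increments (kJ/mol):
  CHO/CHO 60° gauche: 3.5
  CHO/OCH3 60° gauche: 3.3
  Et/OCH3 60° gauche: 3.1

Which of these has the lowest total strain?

A (staggered): no non-H gauche contacts → 0.0 kJ/mol.
B (staggered): CHO–OCH3 gauche; 3.3 = 3.3 kJ/mol.
C (staggered): CHO–OCH3 gauche; 3.3 = 3.3 kJ/mol.
A has the lowest total (0.0 kJ/mol).

A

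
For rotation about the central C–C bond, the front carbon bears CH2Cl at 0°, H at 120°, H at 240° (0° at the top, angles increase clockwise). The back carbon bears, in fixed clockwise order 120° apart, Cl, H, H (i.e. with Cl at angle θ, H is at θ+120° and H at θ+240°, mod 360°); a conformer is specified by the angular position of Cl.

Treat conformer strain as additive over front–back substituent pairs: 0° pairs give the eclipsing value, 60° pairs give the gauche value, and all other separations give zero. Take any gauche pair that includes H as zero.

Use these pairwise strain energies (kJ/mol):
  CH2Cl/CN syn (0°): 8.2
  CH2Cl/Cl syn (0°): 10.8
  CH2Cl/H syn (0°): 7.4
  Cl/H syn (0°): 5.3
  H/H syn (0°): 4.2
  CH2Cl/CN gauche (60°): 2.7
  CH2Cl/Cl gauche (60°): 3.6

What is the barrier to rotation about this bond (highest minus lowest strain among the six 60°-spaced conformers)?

Cl at 0° (eclipsed): CH2Cl–Cl eclipsed, H–H eclipsed, H–H eclipsed; 10.8 + 4.2 + 4.2 = 19.2 kJ/mol.
Cl at 60° (staggered): CH2Cl–Cl gauche; 3.6 = 3.6 kJ/mol.
Cl at 120° (eclipsed): CH2Cl–H eclipsed, H–Cl eclipsed, H–H eclipsed; 7.4 + 5.3 + 4.2 = 16.9 kJ/mol.
Cl at 180° (staggered): no non-H gauche contacts → 0.0 kJ/mol.
Cl at 240° (eclipsed): CH2Cl–H eclipsed, H–H eclipsed, H–Cl eclipsed; 7.4 + 4.2 + 5.3 = 16.9 kJ/mol.
Cl at 300° (staggered): CH2Cl–Cl gauche; 3.6 = 3.6 kJ/mol.
Max at 0° (19.2 kJ/mol), min at 180° (0.0 kJ/mol); barrier = 19.2 kJ/mol.

19.2 kJ/mol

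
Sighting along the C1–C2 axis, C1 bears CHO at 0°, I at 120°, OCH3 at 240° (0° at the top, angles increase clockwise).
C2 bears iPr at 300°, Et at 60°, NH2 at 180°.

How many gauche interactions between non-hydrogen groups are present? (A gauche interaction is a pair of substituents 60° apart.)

Non-H gauche pairs: CHO(0°)/iPr(300°); CHO(0°)/Et(60°); I(120°)/Et(60°); I(120°)/NH2(180°); OCH3(240°)/iPr(300°); OCH3(240°)/NH2(180°) — 6 interactions.

6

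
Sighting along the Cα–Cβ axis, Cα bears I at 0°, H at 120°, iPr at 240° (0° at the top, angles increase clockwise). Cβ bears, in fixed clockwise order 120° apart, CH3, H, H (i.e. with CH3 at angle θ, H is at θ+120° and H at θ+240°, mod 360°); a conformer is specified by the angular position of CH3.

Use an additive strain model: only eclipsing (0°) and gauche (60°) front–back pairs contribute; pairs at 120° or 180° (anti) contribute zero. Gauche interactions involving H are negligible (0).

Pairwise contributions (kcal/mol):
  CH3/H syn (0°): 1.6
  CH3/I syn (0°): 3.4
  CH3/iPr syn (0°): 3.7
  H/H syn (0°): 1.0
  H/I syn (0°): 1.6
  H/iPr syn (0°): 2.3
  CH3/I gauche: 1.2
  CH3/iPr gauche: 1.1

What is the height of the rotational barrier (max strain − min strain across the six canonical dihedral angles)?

CH3 at 0° (eclipsed): I–CH3 eclipsed, H–H eclipsed, iPr–H eclipsed; 3.4 + 1.0 + 2.3 = 6.7 kcal/mol.
CH3 at 60° (staggered): I–CH3 gauche; 1.2 = 1.2 kcal/mol.
CH3 at 120° (eclipsed): I–H eclipsed, H–CH3 eclipsed, iPr–H eclipsed; 1.6 + 1.6 + 2.3 = 5.5 kcal/mol.
CH3 at 180° (staggered): iPr–CH3 gauche; 1.1 = 1.1 kcal/mol.
CH3 at 240° (eclipsed): I–H eclipsed, H–H eclipsed, iPr–CH3 eclipsed; 1.6 + 1.0 + 3.7 = 6.3 kcal/mol.
CH3 at 300° (staggered): I–CH3 gauche, iPr–CH3 gauche; 1.2 + 1.1 = 2.3 kcal/mol.
Max at 0° (6.7 kcal/mol), min at 180° (1.1 kcal/mol); barrier = 5.6 kcal/mol.

5.6 kcal/mol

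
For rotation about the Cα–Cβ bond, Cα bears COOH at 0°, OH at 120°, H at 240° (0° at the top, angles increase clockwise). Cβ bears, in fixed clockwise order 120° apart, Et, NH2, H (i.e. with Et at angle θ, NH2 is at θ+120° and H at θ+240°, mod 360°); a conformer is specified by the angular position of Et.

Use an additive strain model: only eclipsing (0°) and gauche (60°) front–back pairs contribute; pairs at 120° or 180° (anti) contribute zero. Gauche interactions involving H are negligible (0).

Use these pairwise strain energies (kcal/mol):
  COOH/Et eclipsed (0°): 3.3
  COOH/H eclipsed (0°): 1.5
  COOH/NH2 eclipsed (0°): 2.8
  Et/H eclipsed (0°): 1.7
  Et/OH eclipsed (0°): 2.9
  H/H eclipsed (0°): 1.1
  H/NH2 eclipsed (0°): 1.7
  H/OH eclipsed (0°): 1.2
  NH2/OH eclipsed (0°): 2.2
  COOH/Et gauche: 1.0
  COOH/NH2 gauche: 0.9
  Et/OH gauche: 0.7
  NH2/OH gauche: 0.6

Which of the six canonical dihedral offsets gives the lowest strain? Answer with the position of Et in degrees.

180°

Et at 0° (eclipsed): COOH–Et eclipsed, OH–NH2 eclipsed, H–H eclipsed; 3.3 + 2.2 + 1.1 = 6.6 kcal/mol.
Et at 60° (staggered): COOH–Et gauche, OH–Et gauche, OH–NH2 gauche; 1.0 + 0.7 + 0.6 = 2.3 kcal/mol.
Et at 120° (eclipsed): COOH–H eclipsed, OH–Et eclipsed, H–NH2 eclipsed; 1.5 + 2.9 + 1.7 = 6.1 kcal/mol.
Et at 180° (staggered): COOH–NH2 gauche, OH–Et gauche; 0.9 + 0.7 = 1.6 kcal/mol.
Et at 240° (eclipsed): COOH–NH2 eclipsed, OH–H eclipsed, H–Et eclipsed; 2.8 + 1.2 + 1.7 = 5.7 kcal/mol.
Et at 300° (staggered): COOH–Et gauche, COOH–NH2 gauche, OH–NH2 gauche; 1.0 + 0.9 + 0.6 = 2.5 kcal/mol.
The minimum (1.6 kcal/mol) occurs with Et at 180°.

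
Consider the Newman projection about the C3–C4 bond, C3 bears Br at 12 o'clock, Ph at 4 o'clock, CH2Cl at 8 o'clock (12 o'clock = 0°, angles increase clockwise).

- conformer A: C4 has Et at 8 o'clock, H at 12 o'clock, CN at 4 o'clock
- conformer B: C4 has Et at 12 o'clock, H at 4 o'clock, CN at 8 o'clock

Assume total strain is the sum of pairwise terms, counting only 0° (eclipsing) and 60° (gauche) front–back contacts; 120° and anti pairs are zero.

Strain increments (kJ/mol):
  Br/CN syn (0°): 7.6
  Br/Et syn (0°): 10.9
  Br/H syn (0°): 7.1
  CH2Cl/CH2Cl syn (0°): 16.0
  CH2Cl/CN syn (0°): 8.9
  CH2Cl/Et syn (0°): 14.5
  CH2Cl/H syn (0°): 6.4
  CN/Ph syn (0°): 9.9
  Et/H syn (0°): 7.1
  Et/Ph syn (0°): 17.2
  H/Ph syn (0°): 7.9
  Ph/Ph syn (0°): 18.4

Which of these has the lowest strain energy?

A (eclipsed): Br(0°)/H(0°) eclipsed 7.1; Ph(120°)/CN(120°) eclipsed 9.9; CH2Cl(240°)/Et(240°) eclipsed 14.5 → 31.5 kJ/mol.
B (eclipsed): Br(0°)/Et(0°) eclipsed 10.9; Ph(120°)/H(120°) eclipsed 7.9; CH2Cl(240°)/CN(240°) eclipsed 8.9 → 27.7 kJ/mol.
B has the lowest total (27.7 kJ/mol).

B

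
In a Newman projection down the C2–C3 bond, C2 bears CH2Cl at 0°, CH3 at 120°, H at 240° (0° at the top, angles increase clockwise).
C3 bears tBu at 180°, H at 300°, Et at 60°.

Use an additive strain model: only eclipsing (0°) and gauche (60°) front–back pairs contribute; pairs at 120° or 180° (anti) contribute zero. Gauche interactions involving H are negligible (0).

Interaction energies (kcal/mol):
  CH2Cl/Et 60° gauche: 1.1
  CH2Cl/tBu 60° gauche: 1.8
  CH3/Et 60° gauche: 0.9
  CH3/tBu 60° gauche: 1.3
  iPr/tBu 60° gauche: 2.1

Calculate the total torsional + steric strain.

This conformer is staggered. CH2Cl at 0° is gauche with Et at 60° (1.1); CH3 at 120° is gauche with tBu at 180° (1.3); CH3 at 120° is gauche with Et at 60° (0.9). Total 3.3 kcal/mol.

3.3 kcal/mol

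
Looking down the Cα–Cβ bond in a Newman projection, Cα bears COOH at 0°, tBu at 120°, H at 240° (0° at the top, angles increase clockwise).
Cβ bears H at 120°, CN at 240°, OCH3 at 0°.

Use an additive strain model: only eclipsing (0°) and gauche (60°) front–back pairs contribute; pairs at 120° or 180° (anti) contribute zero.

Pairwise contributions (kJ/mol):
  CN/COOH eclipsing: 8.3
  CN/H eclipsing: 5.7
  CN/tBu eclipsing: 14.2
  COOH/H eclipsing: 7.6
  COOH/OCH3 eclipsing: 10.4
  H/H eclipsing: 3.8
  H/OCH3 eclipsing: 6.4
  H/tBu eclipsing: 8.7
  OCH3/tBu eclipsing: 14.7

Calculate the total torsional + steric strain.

This conformer (eclipsed): COOH(0°)/OCH3(0°) eclipsed 10.4; tBu(120°)/H(120°) eclipsed 8.7; H(240°)/CN(240°) eclipsed 5.7 → 24.8 kJ/mol.

24.8 kJ/mol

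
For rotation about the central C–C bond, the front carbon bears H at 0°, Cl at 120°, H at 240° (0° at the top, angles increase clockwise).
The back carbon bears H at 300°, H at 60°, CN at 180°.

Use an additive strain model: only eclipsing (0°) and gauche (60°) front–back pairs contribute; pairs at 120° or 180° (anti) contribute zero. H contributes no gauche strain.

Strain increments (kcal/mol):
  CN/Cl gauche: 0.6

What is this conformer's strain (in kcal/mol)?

0.6 kcal/mol

This conformer (staggered): Cl(120°)/CN(180°) gauche 0.6 → 0.6 kcal/mol.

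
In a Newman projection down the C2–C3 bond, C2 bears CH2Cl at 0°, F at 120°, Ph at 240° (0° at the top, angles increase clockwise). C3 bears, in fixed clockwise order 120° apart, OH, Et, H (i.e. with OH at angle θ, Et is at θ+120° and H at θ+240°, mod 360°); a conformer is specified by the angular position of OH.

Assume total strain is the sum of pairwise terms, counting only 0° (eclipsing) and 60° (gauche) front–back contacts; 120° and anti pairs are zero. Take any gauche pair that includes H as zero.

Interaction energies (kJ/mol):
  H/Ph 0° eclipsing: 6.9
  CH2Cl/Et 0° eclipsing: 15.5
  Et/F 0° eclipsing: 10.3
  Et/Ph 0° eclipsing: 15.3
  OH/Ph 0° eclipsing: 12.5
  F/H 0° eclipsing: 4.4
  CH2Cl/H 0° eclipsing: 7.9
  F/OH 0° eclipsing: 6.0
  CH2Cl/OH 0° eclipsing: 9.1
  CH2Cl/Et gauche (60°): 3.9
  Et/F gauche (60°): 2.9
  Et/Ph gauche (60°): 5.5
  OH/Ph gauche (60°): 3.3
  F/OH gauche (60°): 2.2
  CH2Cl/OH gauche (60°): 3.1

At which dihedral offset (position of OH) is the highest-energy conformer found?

240°

OH at 0° is eclipsed. CH2Cl at 0° is eclipsed with OH at 0° (9.1); F at 120° is eclipsed with Et at 120° (10.3); Ph at 240° is eclipsed with H at 240° (6.9). Total 26.3 kJ/mol.
OH at 60° is staggered. CH2Cl at 0° is gauche with OH at 60° (3.1); F at 120° is gauche with OH at 60° (2.2); F at 120° is gauche with Et at 180° (2.9); Ph at 240° is gauche with Et at 180° (5.5). Total 13.7 kJ/mol.
OH at 120° is eclipsed. CH2Cl at 0° is eclipsed with H at 0° (7.9); F at 120° is eclipsed with OH at 120° (6.0); Ph at 240° is eclipsed with Et at 240° (15.3). Total 29.2 kJ/mol.
OH at 180° is staggered. CH2Cl at 0° is gauche with Et at 300° (3.9); F at 120° is gauche with OH at 180° (2.2); Ph at 240° is gauche with OH at 180° (3.3); Ph at 240° is gauche with Et at 300° (5.5). Total 14.9 kJ/mol.
OH at 240° is eclipsed. CH2Cl at 0° is eclipsed with Et at 0° (15.5); F at 120° is eclipsed with H at 120° (4.4); Ph at 240° is eclipsed with OH at 240° (12.5). Total 32.4 kJ/mol.
OH at 300° is staggered. CH2Cl at 0° is gauche with OH at 300° (3.1); CH2Cl at 0° is gauche with Et at 60° (3.9); F at 120° is gauche with Et at 60° (2.9); Ph at 240° is gauche with OH at 300° (3.3). Total 13.2 kJ/mol.
The maximum (32.4 kJ/mol) occurs with OH at 240°.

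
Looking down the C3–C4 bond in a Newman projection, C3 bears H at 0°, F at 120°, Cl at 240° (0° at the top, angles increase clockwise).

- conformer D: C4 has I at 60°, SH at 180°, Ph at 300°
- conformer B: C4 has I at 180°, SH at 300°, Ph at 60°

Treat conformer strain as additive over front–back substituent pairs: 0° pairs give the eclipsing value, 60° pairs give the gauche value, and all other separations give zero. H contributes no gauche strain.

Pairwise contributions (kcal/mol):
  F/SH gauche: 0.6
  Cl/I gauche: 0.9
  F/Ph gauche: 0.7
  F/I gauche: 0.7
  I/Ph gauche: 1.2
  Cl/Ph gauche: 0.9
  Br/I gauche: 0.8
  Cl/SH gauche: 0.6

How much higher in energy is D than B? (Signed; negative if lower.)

-0.1 kcal/mol

D is staggered. F at 120° is gauche with I at 60° (0.7); F at 120° is gauche with SH at 180° (0.6); Cl at 240° is gauche with SH at 180° (0.6); Cl at 240° is gauche with Ph at 300° (0.9). Total 2.8 kcal/mol.
B is staggered. F at 120° is gauche with I at 180° (0.7); F at 120° is gauche with Ph at 60° (0.7); Cl at 240° is gauche with I at 180° (0.9); Cl at 240° is gauche with SH at 300° (0.6). Total 2.9 kcal/mol.
E(D) − E(B) = 2.8 − 2.9 = -0.1 kcal/mol.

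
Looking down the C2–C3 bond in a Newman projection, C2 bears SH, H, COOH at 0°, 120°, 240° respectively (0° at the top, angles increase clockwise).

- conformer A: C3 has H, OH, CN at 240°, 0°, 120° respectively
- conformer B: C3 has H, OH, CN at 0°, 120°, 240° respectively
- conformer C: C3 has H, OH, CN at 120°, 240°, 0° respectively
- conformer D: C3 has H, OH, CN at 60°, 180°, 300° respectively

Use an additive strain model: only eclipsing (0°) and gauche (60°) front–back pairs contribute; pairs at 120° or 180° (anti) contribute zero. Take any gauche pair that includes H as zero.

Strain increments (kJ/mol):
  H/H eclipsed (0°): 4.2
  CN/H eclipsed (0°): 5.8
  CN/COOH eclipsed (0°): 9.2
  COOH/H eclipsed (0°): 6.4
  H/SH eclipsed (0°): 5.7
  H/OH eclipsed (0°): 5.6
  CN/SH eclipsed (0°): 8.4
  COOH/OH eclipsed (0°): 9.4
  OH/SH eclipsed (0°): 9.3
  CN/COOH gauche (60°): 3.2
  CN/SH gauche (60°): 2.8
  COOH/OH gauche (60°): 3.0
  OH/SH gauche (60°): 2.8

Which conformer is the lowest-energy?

A (eclipsed): SH(0°)/OH(0°) eclipsed 9.3; H(120°)/CN(120°) eclipsed 5.8; COOH(240°)/H(240°) eclipsed 6.4 → 21.5 kJ/mol.
B (eclipsed): SH(0°)/H(0°) eclipsed 5.7; H(120°)/OH(120°) eclipsed 5.6; COOH(240°)/CN(240°) eclipsed 9.2 → 20.5 kJ/mol.
C (eclipsed): SH(0°)/CN(0°) eclipsed 8.4; H(120°)/H(120°) eclipsed 4.2; COOH(240°)/OH(240°) eclipsed 9.4 → 22.0 kJ/mol.
D (staggered): SH(0°)/CN(300°) gauche 2.8; COOH(240°)/OH(180°) gauche 3.0; COOH(240°)/CN(300°) gauche 3.2 → 9.0 kJ/mol.
D has the lowest total (9.0 kJ/mol).

D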